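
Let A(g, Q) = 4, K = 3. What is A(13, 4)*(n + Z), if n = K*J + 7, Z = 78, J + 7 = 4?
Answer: 304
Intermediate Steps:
J = -3 (J = -7 + 4 = -3)
n = -2 (n = 3*(-3) + 7 = -9 + 7 = -2)
A(13, 4)*(n + Z) = 4*(-2 + 78) = 4*76 = 304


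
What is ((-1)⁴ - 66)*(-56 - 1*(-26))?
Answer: 1950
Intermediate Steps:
((-1)⁴ - 66)*(-56 - 1*(-26)) = (1 - 66)*(-56 + 26) = -65*(-30) = 1950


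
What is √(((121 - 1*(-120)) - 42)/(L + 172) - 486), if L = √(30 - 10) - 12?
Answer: √(-155122 - 1944*√5)/(2*√(80 + √5)) ≈ 22.018*I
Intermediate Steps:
L = -12 + 2*√5 (L = √20 - 12 = 2*√5 - 12 = -12 + 2*√5 ≈ -7.5279)
√(((121 - 1*(-120)) - 42)/(L + 172) - 486) = √(((121 - 1*(-120)) - 42)/((-12 + 2*√5) + 172) - 486) = √(((121 + 120) - 42)/(160 + 2*√5) - 486) = √((241 - 42)/(160 + 2*√5) - 486) = √(199/(160 + 2*√5) - 486) = √(-486 + 199/(160 + 2*√5))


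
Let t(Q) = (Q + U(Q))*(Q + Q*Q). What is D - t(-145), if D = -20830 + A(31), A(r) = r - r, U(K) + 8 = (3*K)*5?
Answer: 48587810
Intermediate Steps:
U(K) = -8 + 15*K (U(K) = -8 + (3*K)*5 = -8 + 15*K)
A(r) = 0
t(Q) = (-8 + 16*Q)*(Q + Q²) (t(Q) = (Q + (-8 + 15*Q))*(Q + Q*Q) = (-8 + 16*Q)*(Q + Q²))
D = -20830 (D = -20830 + 0 = -20830)
D - t(-145) = -20830 - 8*(-145)*(-1 - 145 + 2*(-145)²) = -20830 - 8*(-145)*(-1 - 145 + 2*21025) = -20830 - 8*(-145)*(-1 - 145 + 42050) = -20830 - 8*(-145)*41904 = -20830 - 1*(-48608640) = -20830 + 48608640 = 48587810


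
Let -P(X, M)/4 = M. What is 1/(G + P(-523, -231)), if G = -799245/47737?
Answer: 47737/43309743 ≈ 0.0011022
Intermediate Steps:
P(X, M) = -4*M
G = -799245/47737 (G = -799245*1/47737 = -799245/47737 ≈ -16.743)
1/(G + P(-523, -231)) = 1/(-799245/47737 - 4*(-231)) = 1/(-799245/47737 + 924) = 1/(43309743/47737) = 47737/43309743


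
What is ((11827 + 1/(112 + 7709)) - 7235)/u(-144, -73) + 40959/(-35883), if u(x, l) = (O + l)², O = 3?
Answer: -3468696481/16977044700 ≈ -0.20432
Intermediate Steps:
u(x, l) = (3 + l)²
((11827 + 1/(112 + 7709)) - 7235)/u(-144, -73) + 40959/(-35883) = ((11827 + 1/(112 + 7709)) - 7235)/((3 - 73)²) + 40959/(-35883) = ((11827 + 1/7821) - 7235)/((-70)²) + 40959*(-1/35883) = ((11827 + 1/7821) - 7235)/4900 - 1517/1329 = (92498968/7821 - 7235)*(1/4900) - 1517/1329 = (35914033/7821)*(1/4900) - 1517/1329 = 35914033/38322900 - 1517/1329 = -3468696481/16977044700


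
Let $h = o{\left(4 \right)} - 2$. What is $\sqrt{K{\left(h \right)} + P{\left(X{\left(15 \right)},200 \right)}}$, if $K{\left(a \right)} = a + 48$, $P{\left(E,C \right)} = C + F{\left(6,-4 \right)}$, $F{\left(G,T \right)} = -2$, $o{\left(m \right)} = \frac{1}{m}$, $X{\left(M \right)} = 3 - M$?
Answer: $\frac{\sqrt{977}}{2} \approx 15.628$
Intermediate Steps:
$h = - \frac{7}{4}$ ($h = \frac{1}{4} - 2 = - \frac{7}{4} \approx -1.75$)
$P{\left(E,C \right)} = -2 + C$ ($P{\left(E,C \right)} = C - 2 = -2 + C$)
$K{\left(a \right)} = 48 + a$
$\sqrt{K{\left(h \right)} + P{\left(X{\left(15 \right)},200 \right)}} = \sqrt{\left(48 - \frac{7}{4}\right) + \left(-2 + 200\right)} = \sqrt{\frac{185}{4} + 198} = \sqrt{\frac{977}{4}} = \frac{\sqrt{977}}{2}$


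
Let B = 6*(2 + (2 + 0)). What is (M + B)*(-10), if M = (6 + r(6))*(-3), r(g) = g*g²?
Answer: 6420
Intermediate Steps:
r(g) = g³
B = 24 (B = 6*(2 + 2) = 6*4 = 24)
M = -666 (M = (6 + 6³)*(-3) = (6 + 216)*(-3) = 222*(-3) = -666)
(M + B)*(-10) = (-666 + 24)*(-10) = -642*(-10) = 6420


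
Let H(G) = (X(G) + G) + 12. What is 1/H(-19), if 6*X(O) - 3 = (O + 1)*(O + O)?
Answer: 2/215 ≈ 0.0093023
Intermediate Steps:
X(O) = ½ + O*(1 + O)/3 (X(O) = ½ + ((O + 1)*(O + O))/6 = ½ + ((1 + O)*(2*O))/6 = ½ + (2*O*(1 + O))/6 = ½ + O*(1 + O)/3)
H(G) = 25/2 + G²/3 + 4*G/3 (H(G) = ((½ + G/3 + G²/3) + G) + 12 = (½ + G²/3 + 4*G/3) + 12 = 25/2 + G²/3 + 4*G/3)
1/H(-19) = 1/(25/2 + (⅓)*(-19)² + (4/3)*(-19)) = 1/(25/2 + (⅓)*361 - 76/3) = 1/(25/2 + 361/3 - 76/3) = 1/(215/2) = 2/215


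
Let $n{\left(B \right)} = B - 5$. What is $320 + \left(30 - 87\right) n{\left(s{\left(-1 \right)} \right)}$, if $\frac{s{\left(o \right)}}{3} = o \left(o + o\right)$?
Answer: $263$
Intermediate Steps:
$s{\left(o \right)} = 6 o^{2}$ ($s{\left(o \right)} = 3 o \left(o + o\right) = 3 o 2 o = 3 \cdot 2 o^{2} = 6 o^{2}$)
$n{\left(B \right)} = -5 + B$
$320 + \left(30 - 87\right) n{\left(s{\left(-1 \right)} \right)} = 320 + \left(30 - 87\right) \left(-5 + 6 \left(-1\right)^{2}\right) = 320 - 57 \left(-5 + 6 \cdot 1\right) = 320 - 57 \left(-5 + 6\right) = 320 - 57 = 263$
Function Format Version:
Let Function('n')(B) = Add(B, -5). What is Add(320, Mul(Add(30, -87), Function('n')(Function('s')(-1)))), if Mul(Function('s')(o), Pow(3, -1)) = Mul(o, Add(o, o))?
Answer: 263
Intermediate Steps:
Function('s')(o) = Mul(6, Pow(o, 2)) (Function('s')(o) = Mul(3, Mul(o, Add(o, o))) = Mul(3, Mul(o, Mul(2, o))) = Mul(3, Mul(2, Pow(o, 2))) = Mul(6, Pow(o, 2)))
Function('n')(B) = Add(-5, B)
Add(320, Mul(Add(30, -87), Function('n')(Function('s')(-1)))) = Add(320, Mul(Add(30, -87), Add(-5, Mul(6, Pow(-1, 2))))) = Add(320, Mul(-57, Add(-5, Mul(6, 1)))) = Add(320, Mul(-57, Add(-5, 6))) = Add(320, Mul(-57, 1)) = Add(320, -57) = 263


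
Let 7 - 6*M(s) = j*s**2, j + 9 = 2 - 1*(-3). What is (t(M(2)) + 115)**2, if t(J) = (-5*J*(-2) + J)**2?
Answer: 4644286201/1296 ≈ 3.5836e+6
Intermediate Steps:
j = -4 (j = -9 + (2 - 1*(-3)) = -9 + (2 + 3) = -9 + 5 = -4)
M(s) = 7/6 + 2*s**2/3 (M(s) = 7/6 - (-2)*s**2/3 = 7/6 + 2*s**2/3)
t(J) = 121*J**2 (t(J) = (10*J + J)**2 = (11*J)**2 = 121*J**2)
(t(M(2)) + 115)**2 = (121*(7/6 + (2/3)*2**2)**2 + 115)**2 = (121*(7/6 + (2/3)*4)**2 + 115)**2 = (121*(7/6 + 8/3)**2 + 115)**2 = (121*(23/6)**2 + 115)**2 = (121*(529/36) + 115)**2 = (64009/36 + 115)**2 = (68149/36)**2 = 4644286201/1296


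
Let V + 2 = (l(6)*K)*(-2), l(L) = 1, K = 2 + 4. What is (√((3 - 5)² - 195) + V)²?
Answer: (14 - I*√191)² ≈ 5.0 - 386.97*I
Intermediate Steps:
K = 6
V = -14 (V = -2 + (1*6)*(-2) = -2 + 6*(-2) = -2 - 12 = -14)
(√((3 - 5)² - 195) + V)² = (√((3 - 5)² - 195) - 14)² = (√((-2)² - 195) - 14)² = (√(4 - 195) - 14)² = (√(-191) - 14)² = (I*√191 - 14)² = (-14 + I*√191)²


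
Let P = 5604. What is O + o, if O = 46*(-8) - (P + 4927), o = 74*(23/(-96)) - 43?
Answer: -526067/48 ≈ -10960.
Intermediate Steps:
o = -2915/48 (o = 74*(23*(-1/96)) - 43 = 74*(-23/96) - 43 = -851/48 - 43 = -2915/48 ≈ -60.729)
O = -10899 (O = 46*(-8) - (5604 + 4927) = -368 - 1*10531 = -368 - 10531 = -10899)
O + o = -10899 - 2915/48 = -526067/48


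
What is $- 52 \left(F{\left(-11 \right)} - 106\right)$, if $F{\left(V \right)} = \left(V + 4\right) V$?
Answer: $1508$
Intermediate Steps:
$F{\left(V \right)} = V \left(4 + V\right)$ ($F{\left(V \right)} = \left(4 + V\right) V = V \left(4 + V\right)$)
$- 52 \left(F{\left(-11 \right)} - 106\right) = - 52 \left(- 11 \left(4 - 11\right) - 106\right) = - 52 \left(\left(-11\right) \left(-7\right) - 106\right) = - 52 \left(77 - 106\right) = \left(-52\right) \left(-29\right) = 1508$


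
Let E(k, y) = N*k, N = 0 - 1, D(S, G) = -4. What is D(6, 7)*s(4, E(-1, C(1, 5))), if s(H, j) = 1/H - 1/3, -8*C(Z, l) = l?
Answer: ⅓ ≈ 0.33333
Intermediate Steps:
N = -1
C(Z, l) = -l/8
E(k, y) = -k
s(H, j) = -⅓ + 1/H (s(H, j) = 1/H - 1*⅓ = 1/H - ⅓ = -⅓ + 1/H)
D(6, 7)*s(4, E(-1, C(1, 5))) = -4*(3 - 1*4)/(3*4) = -4*(3 - 4)/(3*4) = -4*(-1)/(3*4) = -4*(-1/12) = ⅓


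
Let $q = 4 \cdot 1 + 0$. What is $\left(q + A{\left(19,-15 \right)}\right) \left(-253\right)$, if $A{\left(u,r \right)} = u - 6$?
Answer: $-4301$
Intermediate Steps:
$q = 4$ ($q = 4 + 0 = 4$)
$A{\left(u,r \right)} = -6 + u$ ($A{\left(u,r \right)} = u - 6 = -6 + u$)
$\left(q + A{\left(19,-15 \right)}\right) \left(-253\right) = \left(4 + \left(-6 + 19\right)\right) \left(-253\right) = \left(4 + 13\right) \left(-253\right) = 17 \left(-253\right) = -4301$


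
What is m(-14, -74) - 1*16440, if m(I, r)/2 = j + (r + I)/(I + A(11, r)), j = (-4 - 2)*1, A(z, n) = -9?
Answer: -378220/23 ≈ -16444.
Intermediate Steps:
j = -6 (j = -6*1 = -6)
m(I, r) = -12 + 2*(I + r)/(-9 + I) (m(I, r) = 2*(-6 + (r + I)/(I - 9)) = 2*(-6 + (I + r)/(-9 + I)) = -12 + 2*(I + r)/(-9 + I))
m(-14, -74) - 1*16440 = 2*(54 - 74 - 5*(-14))/(-9 - 14) - 1*16440 = 2*(54 - 74 + 70)/(-23) - 16440 = 2*(-1/23)*50 - 16440 = -100/23 - 16440 = -378220/23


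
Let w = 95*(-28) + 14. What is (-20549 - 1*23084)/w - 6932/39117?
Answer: 562816663/34501194 ≈ 16.313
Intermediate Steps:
w = -2646 (w = -2660 + 14 = -2646)
(-20549 - 1*23084)/w - 6932/39117 = (-20549 - 1*23084)/(-2646) - 6932/39117 = (-20549 - 23084)*(-1/2646) - 6932*1/39117 = -43633*(-1/2646) - 6932/39117 = 43633/2646 - 6932/39117 = 562816663/34501194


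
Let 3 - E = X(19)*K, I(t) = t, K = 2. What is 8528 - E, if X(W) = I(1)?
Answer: 8527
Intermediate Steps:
X(W) = 1
E = 1 (E = 3 - 2 = 1)
8528 - E = 8528 - 1*1 = 8528 - 1 = 8527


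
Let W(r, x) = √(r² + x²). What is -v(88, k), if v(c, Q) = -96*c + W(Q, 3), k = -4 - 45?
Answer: 8448 - √2410 ≈ 8398.9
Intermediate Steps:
k = -49
v(c, Q) = √(9 + Q²) - 96*c (v(c, Q) = -96*c + √(Q² + 3²) = -96*c + √(Q² + 9) = -96*c + √(9 + Q²) = √(9 + Q²) - 96*c)
-v(88, k) = -(√(9 + (-49)²) - 96*88) = -(√(9 + 2401) - 8448) = -(√2410 - 8448) = -(-8448 + √2410) = 8448 - √2410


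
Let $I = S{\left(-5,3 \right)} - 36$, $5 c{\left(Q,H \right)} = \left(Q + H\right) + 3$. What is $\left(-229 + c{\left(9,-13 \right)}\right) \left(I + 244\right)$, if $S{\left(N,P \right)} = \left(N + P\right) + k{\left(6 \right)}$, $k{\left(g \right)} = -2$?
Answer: $- \frac{233784}{5} \approx -46757.0$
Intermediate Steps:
$c{\left(Q,H \right)} = \frac{3}{5} + \frac{H}{5} + \frac{Q}{5}$ ($c{\left(Q,H \right)} = \frac{\left(Q + H\right) + 3}{5} = \frac{\left(H + Q\right) + 3}{5} = \frac{3 + H + Q}{5} = \frac{3}{5} + \frac{H}{5} + \frac{Q}{5}$)
$S{\left(N,P \right)} = -2 + N + P$ ($S{\left(N,P \right)} = \left(N + P\right) - 2 = -2 + N + P$)
$I = -40$ ($I = \left(-2 - 5 + 3\right) - 36 = -4 - 36 = -40$)
$\left(-229 + c{\left(9,-13 \right)}\right) \left(I + 244\right) = \left(-229 + \left(\frac{3}{5} + \frac{1}{5} \left(-13\right) + \frac{1}{5} \cdot 9\right)\right) \left(-40 + 244\right) = \left(-229 + \left(\frac{3}{5} - \frac{13}{5} + \frac{9}{5}\right)\right) 204 = \left(-229 - \frac{1}{5}\right) 204 = \left(- \frac{1146}{5}\right) 204 = - \frac{233784}{5}$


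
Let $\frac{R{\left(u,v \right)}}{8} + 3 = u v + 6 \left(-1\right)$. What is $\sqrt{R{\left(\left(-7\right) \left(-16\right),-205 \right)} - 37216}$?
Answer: $18 i \sqrt{682} \approx 470.07 i$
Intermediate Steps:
$R{\left(u,v \right)} = -72 + 8 u v$ ($R{\left(u,v \right)} = -24 + 8 \left(u v + 6 \left(-1\right)\right) = -24 + 8 \left(u v - 6\right) = -24 + 8 \left(-6 + u v\right) = -24 + \left(-48 + 8 u v\right) = -72 + 8 u v$)
$\sqrt{R{\left(\left(-7\right) \left(-16\right),-205 \right)} - 37216} = \sqrt{\left(-72 + 8 \left(\left(-7\right) \left(-16\right)\right) \left(-205\right)\right) - 37216} = \sqrt{\left(-72 + 8 \cdot 112 \left(-205\right)\right) - 37216} = \sqrt{\left(-72 - 183680\right) - 37216} = \sqrt{-183752 - 37216} = \sqrt{-220968} = 18 i \sqrt{682}$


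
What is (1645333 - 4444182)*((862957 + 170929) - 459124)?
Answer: -1608672048938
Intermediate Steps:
(1645333 - 4444182)*((862957 + 170929) - 459124) = -2798849*(1033886 - 459124) = -2798849*574762 = -1608672048938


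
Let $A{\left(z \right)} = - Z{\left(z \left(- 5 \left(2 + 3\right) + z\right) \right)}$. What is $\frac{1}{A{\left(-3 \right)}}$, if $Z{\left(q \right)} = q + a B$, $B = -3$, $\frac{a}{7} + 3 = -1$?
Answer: $- \frac{1}{168} \approx -0.0059524$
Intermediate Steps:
$a = -28$ ($a = -21 + 7 \left(-1\right) = -21 - 7 = -28$)
$Z{\left(q \right)} = 84 + q$ ($Z{\left(q \right)} = q - -84 = q + 84 = 84 + q$)
$A{\left(z \right)} = -84 - z \left(-25 + z\right)$ ($A{\left(z \right)} = - (84 + z \left(- 5 \left(2 + 3\right) + z\right)) = - (84 + z \left(\left(-5\right) 5 + z\right)) = - (84 + z \left(-25 + z\right)) = -84 - z \left(-25 + z\right)$)
$\frac{1}{A{\left(-3 \right)}} = \frac{1}{-84 - - 3 \left(-25 - 3\right)} = \frac{1}{-84 - \left(-3\right) \left(-28\right)} = \frac{1}{-84 - 84} = \frac{1}{-168} = - \frac{1}{168}$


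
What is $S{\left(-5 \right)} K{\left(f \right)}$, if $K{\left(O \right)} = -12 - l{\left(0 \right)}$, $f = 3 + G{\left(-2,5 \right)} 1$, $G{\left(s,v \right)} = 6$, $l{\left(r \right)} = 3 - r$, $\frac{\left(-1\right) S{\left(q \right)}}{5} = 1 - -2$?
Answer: $225$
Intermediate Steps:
$S{\left(q \right)} = -15$ ($S{\left(q \right)} = - 5 \left(1 - -2\right) = - 5 \left(1 + 2\right) = \left(-5\right) 3 = -15$)
$f = 9$ ($f = 3 + 6 \cdot 1 = 3 + 6 = 9$)
$K{\left(O \right)} = -15$ ($K{\left(O \right)} = -12 - \left(3 - 0\right) = -12 - \left(3 + 0\right) = -12 - 3 = -15$)
$S{\left(-5 \right)} K{\left(f \right)} = \left(-15\right) \left(-15\right) = 225$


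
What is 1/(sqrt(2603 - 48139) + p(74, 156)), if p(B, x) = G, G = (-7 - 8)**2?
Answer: 225/96161 - 4*I*sqrt(2846)/96161 ≈ 0.0023398 - 0.0022191*I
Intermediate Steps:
G = 225 (G = (-15)**2 = 225)
p(B, x) = 225
1/(sqrt(2603 - 48139) + p(74, 156)) = 1/(sqrt(2603 - 48139) + 225) = 1/(sqrt(-45536) + 225) = 1/(4*I*sqrt(2846) + 225) = 1/(225 + 4*I*sqrt(2846))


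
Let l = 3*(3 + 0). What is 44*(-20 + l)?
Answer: -484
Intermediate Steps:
l = 9 (l = 3*3 = 9)
44*(-20 + l) = 44*(-20 + 9) = 44*(-11) = -484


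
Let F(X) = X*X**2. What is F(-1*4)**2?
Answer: 4096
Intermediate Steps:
F(X) = X**3
F(-1*4)**2 = ((-1*4)**3)**2 = ((-4)**3)**2 = (-64)**2 = 4096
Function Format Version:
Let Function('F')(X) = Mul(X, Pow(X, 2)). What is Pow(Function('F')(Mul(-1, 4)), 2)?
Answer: 4096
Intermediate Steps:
Function('F')(X) = Pow(X, 3)
Pow(Function('F')(Mul(-1, 4)), 2) = Pow(Pow(Mul(-1, 4), 3), 2) = Pow(Pow(-4, 3), 2) = Pow(-64, 2) = 4096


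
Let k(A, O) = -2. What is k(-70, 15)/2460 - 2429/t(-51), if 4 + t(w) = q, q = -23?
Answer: 995881/11070 ≈ 89.962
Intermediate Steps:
t(w) = -27 (t(w) = -4 - 23 = -27)
k(-70, 15)/2460 - 2429/t(-51) = -2/2460 - 2429/(-27) = -2*1/2460 - 2429*(-1/27) = -1/1230 + 2429/27 = 995881/11070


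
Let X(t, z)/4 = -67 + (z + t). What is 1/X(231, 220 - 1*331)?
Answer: 1/212 ≈ 0.0047170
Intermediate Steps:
X(t, z) = -268 + 4*t + 4*z (X(t, z) = 4*(-67 + (z + t)) = 4*(-67 + (t + z)) = 4*(-67 + t + z) = -268 + 4*t + 4*z)
1/X(231, 220 - 1*331) = 1/(-268 + 4*231 + 4*(220 - 1*331)) = 1/(-268 + 924 + 4*(220 - 331)) = 1/(-268 + 924 + 4*(-111)) = 1/(-268 + 924 - 444) = 1/212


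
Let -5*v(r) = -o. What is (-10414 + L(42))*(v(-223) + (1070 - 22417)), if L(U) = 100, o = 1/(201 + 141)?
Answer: 20916430437/95 ≈ 2.2017e+8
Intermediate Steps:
o = 1/342 ≈ 0.0029240
v(r) = 1/1710 (v(r) = -(-1)/(5*342) = -⅕*(-1/342) = 1/1710)
(-10414 + L(42))*(v(-223) + (1070 - 22417)) = (-10414 + 100)*(1/1710 + (1070 - 22417)) = -10314*(1/1710 - 21347) = -10314*(-36503369/1710) = 20916430437/95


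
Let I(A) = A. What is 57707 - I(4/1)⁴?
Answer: 57451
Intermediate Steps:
57707 - I(4/1)⁴ = 57707 - (4/1)⁴ = 57707 - (4*1)⁴ = 57707 - 1*4⁴ = 57707 - 1*256 = 57707 - 256 = 57451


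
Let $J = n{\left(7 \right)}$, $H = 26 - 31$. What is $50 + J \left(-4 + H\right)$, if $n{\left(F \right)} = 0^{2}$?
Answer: $50$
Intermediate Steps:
$H = -5$
$n{\left(F \right)} = 0$
$J = 0$
$50 + J \left(-4 + H\right) = 50 + 0 \left(-4 - 5\right) = 50 + 0 \left(-9\right) = 50 + 0 = 50$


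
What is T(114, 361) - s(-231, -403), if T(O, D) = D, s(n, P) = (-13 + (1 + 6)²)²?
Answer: -935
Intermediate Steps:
s(n, P) = 1296 (s(n, P) = (-13 + 7²)² = (-13 + 49)² = 36² = 1296)
T(114, 361) - s(-231, -403) = 361 - 1*1296 = 361 - 1296 = -935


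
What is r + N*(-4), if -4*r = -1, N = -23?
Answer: 369/4 ≈ 92.250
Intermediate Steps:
r = ¼ (r = -¼*(-1) = ¼ ≈ 0.25000)
r + N*(-4) = ¼ - 23*(-4) = ¼ + 92 = 369/4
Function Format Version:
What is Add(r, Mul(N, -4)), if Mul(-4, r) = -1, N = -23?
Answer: Rational(369, 4) ≈ 92.250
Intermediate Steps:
r = Rational(1, 4) (r = Mul(Rational(-1, 4), -1) = Rational(1, 4) ≈ 0.25000)
Add(r, Mul(N, -4)) = Add(Rational(1, 4), Mul(-23, -4)) = Add(Rational(1, 4), 92) = Rational(369, 4)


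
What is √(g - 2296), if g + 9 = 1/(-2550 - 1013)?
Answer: 6*I*√812830753/3563 ≈ 48.01*I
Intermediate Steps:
g = -32068/3563 (g = -9 + 1/(-2550 - 1013) = -9 + 1/(-3563) = -9 - 1/3563 = -32068/3563 ≈ -9.0003)
√(g - 2296) = √(-32068/3563 - 2296) = √(-8212716/3563) = 6*I*√812830753/3563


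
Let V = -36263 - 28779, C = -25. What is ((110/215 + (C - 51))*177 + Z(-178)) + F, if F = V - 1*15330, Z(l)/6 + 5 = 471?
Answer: -3910310/43 ≈ -90938.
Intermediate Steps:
Z(l) = 2796 (Z(l) = -30 + 6*471 = -30 + 2826 = 2796)
V = -65042
F = -80372 (F = -65042 - 1*15330 = -65042 - 15330 = -80372)
((110/215 + (C - 51))*177 + Z(-178)) + F = ((110/215 + (-25 - 51))*177 + 2796) - 80372 = ((110*(1/215) - 76)*177 + 2796) - 80372 = ((22/43 - 76)*177 + 2796) - 80372 = (-3246/43*177 + 2796) - 80372 = (-574542/43 + 2796) - 80372 = -454314/43 - 80372 = -3910310/43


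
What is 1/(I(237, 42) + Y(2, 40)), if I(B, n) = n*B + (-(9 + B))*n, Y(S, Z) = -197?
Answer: -1/575 ≈ -0.0017391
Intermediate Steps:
I(B, n) = B*n + n*(-9 - B) (I(B, n) = B*n + (-9 - B)*n = B*n + n*(-9 - B))
1/(I(237, 42) + Y(2, 40)) = 1/(-9*42 - 197) = 1/(-378 - 197) = 1/(-575) = -1/575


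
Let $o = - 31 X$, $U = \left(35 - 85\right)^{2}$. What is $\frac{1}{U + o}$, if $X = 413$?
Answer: $- \frac{1}{10303} \approx -9.7059 \cdot 10^{-5}$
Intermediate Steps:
$U = 2500$ ($U = \left(-50\right)^{2} = 2500$)
$o = -12803$ ($o = \left(-31\right) 413 = -12803$)
$\frac{1}{U + o} = \frac{1}{2500 - 12803} = \frac{1}{-10303} = - \frac{1}{10303}$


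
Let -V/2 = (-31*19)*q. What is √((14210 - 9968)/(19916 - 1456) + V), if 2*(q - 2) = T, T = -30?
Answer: I*√1304624493770/9230 ≈ 123.75*I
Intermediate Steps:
q = -13 (q = 2 + (½)*(-30) = 2 - 15 = -13)
V = -15314 (V = -2*(-31*19)*(-13) = -(-1178)*(-13) = -2*7657 = -15314)
√((14210 - 9968)/(19916 - 1456) + V) = √((14210 - 9968)/(19916 - 1456) - 15314) = √(4242/18460 - 15314) = √(4242*(1/18460) - 15314) = √(2121/9230 - 15314) = √(-141346099/9230) = I*√1304624493770/9230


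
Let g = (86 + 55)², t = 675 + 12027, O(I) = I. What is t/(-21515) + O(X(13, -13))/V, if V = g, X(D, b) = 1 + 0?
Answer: -252506947/427739715 ≈ -0.59033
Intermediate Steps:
X(D, b) = 1
t = 12702
g = 19881 (g = 141² = 19881)
V = 19881
t/(-21515) + O(X(13, -13))/V = 12702/(-21515) + 1/19881 = 12702*(-1/21515) + 1*(1/19881) = -12702/21515 + 1/19881 = -252506947/427739715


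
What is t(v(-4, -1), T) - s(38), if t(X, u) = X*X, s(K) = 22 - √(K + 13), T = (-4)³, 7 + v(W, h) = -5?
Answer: 122 + √51 ≈ 129.14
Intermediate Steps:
v(W, h) = -12 (v(W, h) = -7 - 5 = -12)
T = -64
s(K) = 22 - √(13 + K)
t(X, u) = X²
t(v(-4, -1), T) - s(38) = (-12)² - (22 - √(13 + 38)) = 144 - (22 - √51) = 144 + (-22 + √51) = 122 + √51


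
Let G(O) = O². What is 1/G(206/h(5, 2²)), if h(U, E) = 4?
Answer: 4/10609 ≈ 0.00037704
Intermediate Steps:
1/G(206/h(5, 2²)) = 1/((206/4)²) = 1/((206*(¼))²) = 1/((103/2)²) = 1/(10609/4) = 4/10609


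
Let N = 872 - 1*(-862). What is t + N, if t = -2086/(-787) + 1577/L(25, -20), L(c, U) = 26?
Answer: 36776443/20462 ≈ 1797.3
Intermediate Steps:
N = 1734 (N = 872 + 862 = 1734)
t = 1295335/20462 (t = -2086/(-787) + 1577/26 = -2086*(-1/787) + 1577*(1/26) = 2086/787 + 1577/26 = 1295335/20462 ≈ 63.304)
t + N = 1295335/20462 + 1734 = 36776443/20462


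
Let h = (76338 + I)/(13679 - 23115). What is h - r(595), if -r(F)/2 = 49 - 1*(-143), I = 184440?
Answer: 240189/674 ≈ 356.36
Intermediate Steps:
r(F) = -384 (r(F) = -2*(49 - 1*(-143)) = -2*(49 + 143) = -2*192 = -384)
h = -18627/674 (h = (76338 + 184440)/(13679 - 23115) = 260778/(-9436) = 260778*(-1/9436) = -18627/674 ≈ -27.637)
h - r(595) = -18627/674 - 1*(-384) = -18627/674 + 384 = 240189/674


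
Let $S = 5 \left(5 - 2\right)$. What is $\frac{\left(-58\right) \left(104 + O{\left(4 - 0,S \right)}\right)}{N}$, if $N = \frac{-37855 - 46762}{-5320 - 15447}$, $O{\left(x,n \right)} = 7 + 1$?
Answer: $- \frac{134902432}{84617} \approx -1594.3$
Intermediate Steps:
$S = 15$ ($S = 5 \cdot 3 = 15$)
$O{\left(x,n \right)} = 8$
$N = \frac{84617}{20767}$ ($N = - \frac{84617}{-20767} = \left(-84617\right) \left(- \frac{1}{20767}\right) = \frac{84617}{20767} \approx 4.0746$)
$\frac{\left(-58\right) \left(104 + O{\left(4 - 0,S \right)}\right)}{N} = \frac{\left(-58\right) \left(104 + 8\right)}{\frac{84617}{20767}} = \left(-58\right) 112 \cdot \frac{20767}{84617} = \left(-6496\right) \frac{20767}{84617} = - \frac{134902432}{84617}$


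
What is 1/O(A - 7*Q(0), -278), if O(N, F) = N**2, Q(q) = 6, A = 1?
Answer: 1/1681 ≈ 0.00059488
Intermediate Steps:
1/O(A - 7*Q(0), -278) = 1/((1 - 7*6)**2) = 1/((1 - 42)**2) = 1/((-41)**2) = 1/1681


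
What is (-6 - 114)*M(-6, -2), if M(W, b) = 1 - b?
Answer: -360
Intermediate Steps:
(-6 - 114)*M(-6, -2) = (-6 - 114)*(1 - 1*(-2)) = -120*(1 + 2) = -120*3 = -360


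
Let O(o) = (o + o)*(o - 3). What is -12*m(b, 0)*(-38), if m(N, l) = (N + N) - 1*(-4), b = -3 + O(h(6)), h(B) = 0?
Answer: -912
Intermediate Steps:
O(o) = 2*o*(-3 + o) (O(o) = (2*o)*(-3 + o) = 2*o*(-3 + o))
b = -3 (b = -3 + 2*0*(-3 + 0) = -3 + 2*0*(-3) = -3 + 0 = -3)
m(N, l) = 4 + 2*N (m(N, l) = 2*N + 4 = 4 + 2*N)
-12*m(b, 0)*(-38) = -12*(4 + 2*(-3))*(-38) = -12*(4 - 6)*(-38) = -12*(-2)*(-38) = 24*(-38) = -912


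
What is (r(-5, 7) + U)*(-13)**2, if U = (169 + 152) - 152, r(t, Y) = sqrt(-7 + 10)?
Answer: 28561 + 169*sqrt(3) ≈ 28854.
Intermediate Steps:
r(t, Y) = sqrt(3)
U = 169 (U = 321 - 152 = 169)
(r(-5, 7) + U)*(-13)**2 = (sqrt(3) + 169)*(-13)**2 = (169 + sqrt(3))*169 = 28561 + 169*sqrt(3)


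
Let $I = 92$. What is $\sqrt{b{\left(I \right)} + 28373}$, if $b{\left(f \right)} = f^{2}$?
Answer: $3 \sqrt{4093} \approx 191.93$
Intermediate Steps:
$\sqrt{b{\left(I \right)} + 28373} = \sqrt{92^{2} + 28373} = \sqrt{8464 + 28373} = \sqrt{36837} = 3 \sqrt{4093}$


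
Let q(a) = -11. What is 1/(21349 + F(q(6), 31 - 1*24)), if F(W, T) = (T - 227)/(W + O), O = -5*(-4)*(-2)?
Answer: 51/1089019 ≈ 4.6831e-5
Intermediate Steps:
O = -40 (O = 20*(-2) = -40)
F(W, T) = (-227 + T)/(-40 + W) (F(W, T) = (T - 227)/(W - 40) = (-227 + T)/(-40 + W))
1/(21349 + F(q(6), 31 - 1*24)) = 1/(21349 + (-227 + (31 - 1*24))/(-40 - 11)) = 1/(21349 + (-227 + (31 - 24))/(-51)) = 1/(21349 - (-227 + 7)/51) = 1/(21349 - 1/51*(-220)) = 1/(21349 + 220/51) = 1/(1089019/51) = 51/1089019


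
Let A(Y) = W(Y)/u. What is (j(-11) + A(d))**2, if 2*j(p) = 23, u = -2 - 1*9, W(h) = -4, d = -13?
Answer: 68121/484 ≈ 140.75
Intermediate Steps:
u = -11 (u = -2 - 9 = -11)
j(p) = 23/2 (j(p) = (1/2)*23 = 23/2)
A(Y) = 4/11 (A(Y) = -4/(-11) = -4*(-1/11) = 4/11)
(j(-11) + A(d))**2 = (23/2 + 4/11)**2 = (261/22)**2 = 68121/484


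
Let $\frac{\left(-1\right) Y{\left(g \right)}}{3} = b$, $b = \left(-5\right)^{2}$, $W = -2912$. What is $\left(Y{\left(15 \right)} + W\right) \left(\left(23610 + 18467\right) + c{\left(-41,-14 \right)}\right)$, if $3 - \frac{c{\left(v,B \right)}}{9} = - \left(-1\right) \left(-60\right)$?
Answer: $-127377628$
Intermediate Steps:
$b = 25$
$c{\left(v,B \right)} = 567$ ($c{\left(v,B \right)} = 27 - 9 \left(- \left(-1\right) \left(-60\right)\right) = 27 - 9 \left(\left(-1\right) 60\right) = 27 - -540 = 27 + 540 = 567$)
$Y{\left(g \right)} = -75$ ($Y{\left(g \right)} = \left(-3\right) 25 = -75$)
$\left(Y{\left(15 \right)} + W\right) \left(\left(23610 + 18467\right) + c{\left(-41,-14 \right)}\right) = \left(-75 - 2912\right) \left(\left(23610 + 18467\right) + 567\right) = - 2987 \left(42077 + 567\right) = \left(-2987\right) 42644 = -127377628$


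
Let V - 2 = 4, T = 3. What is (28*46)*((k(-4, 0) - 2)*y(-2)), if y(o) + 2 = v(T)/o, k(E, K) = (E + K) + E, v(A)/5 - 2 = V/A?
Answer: 154560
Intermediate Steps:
V = 6 (V = 2 + 4 = 6)
v(A) = 10 + 30/A (v(A) = 10 + 5*(6/A) = 10 + 30/A)
k(E, K) = K + 2*E
y(o) = -2 + 20/o (y(o) = -2 + (10 + 30/3)/o = -2 + (10 + 30*(1/3))/o = -2 + (10 + 10)/o = -2 + 20/o)
(28*46)*((k(-4, 0) - 2)*y(-2)) = (28*46)*(((0 + 2*(-4)) - 2)*(-2 + 20/(-2))) = 1288*(((0 - 8) - 2)*(-2 + 20*(-1/2))) = 1288*((-8 - 2)*(-2 - 10)) = 1288*(-10*(-12)) = 1288*120 = 154560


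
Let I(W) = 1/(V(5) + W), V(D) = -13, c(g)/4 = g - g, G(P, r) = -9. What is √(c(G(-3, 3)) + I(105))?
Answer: √23/46 ≈ 0.10426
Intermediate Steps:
c(g) = 0 (c(g) = 4*(g - g) = 4*0 = 0)
I(W) = 1/(-13 + W)
√(c(G(-3, 3)) + I(105)) = √(0 + 1/(-13 + 105)) = √(0 + 1/92) = √(1/92) = √23/46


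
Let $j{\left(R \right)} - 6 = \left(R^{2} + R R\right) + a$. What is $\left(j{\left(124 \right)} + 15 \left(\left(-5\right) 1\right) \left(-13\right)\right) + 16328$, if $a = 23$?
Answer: $48084$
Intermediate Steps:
$j{\left(R \right)} = 29 + 2 R^{2}$ ($j{\left(R \right)} = 6 + \left(\left(R^{2} + R R\right) + 23\right) = 6 + \left(\left(R^{2} + R^{2}\right) + 23\right) = 6 + \left(2 R^{2} + 23\right) = 6 + \left(23 + 2 R^{2}\right) = 29 + 2 R^{2}$)
$\left(j{\left(124 \right)} + 15 \left(\left(-5\right) 1\right) \left(-13\right)\right) + 16328 = \left(\left(29 + 2 \cdot 124^{2}\right) + 15 \left(\left(-5\right) 1\right) \left(-13\right)\right) + 16328 = \left(\left(29 + 2 \cdot 15376\right) + 15 \left(-5\right) \left(-13\right)\right) + 16328 = \left(\left(29 + 30752\right) - -975\right) + 16328 = \left(30781 + 975\right) + 16328 = 31756 + 16328 = 48084$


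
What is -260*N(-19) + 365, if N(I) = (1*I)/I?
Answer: 105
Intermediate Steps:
N(I) = 1 (N(I) = I/I = 1)
-260*N(-19) + 365 = -260*1 + 365 = -260 + 365 = 105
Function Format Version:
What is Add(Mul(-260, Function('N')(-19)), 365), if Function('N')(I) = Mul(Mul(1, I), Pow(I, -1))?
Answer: 105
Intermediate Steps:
Function('N')(I) = 1 (Function('N')(I) = Mul(I, Pow(I, -1)) = 1)
Add(Mul(-260, Function('N')(-19)), 365) = Add(Mul(-260, 1), 365) = Add(-260, 365) = 105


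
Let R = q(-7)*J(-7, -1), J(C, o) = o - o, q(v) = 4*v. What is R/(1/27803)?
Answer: 0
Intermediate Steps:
J(C, o) = 0
R = 0 (R = (4*(-7))*0 = -28*0 = 0)
R/(1/27803) = 0/(1/27803) = 0*27803 = 0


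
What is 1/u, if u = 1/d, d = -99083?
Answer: -99083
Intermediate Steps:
u = -1/99083 (u = 1/(-99083) = -1/99083 ≈ -1.0093e-5)
1/u = 1/(-1/99083) = -99083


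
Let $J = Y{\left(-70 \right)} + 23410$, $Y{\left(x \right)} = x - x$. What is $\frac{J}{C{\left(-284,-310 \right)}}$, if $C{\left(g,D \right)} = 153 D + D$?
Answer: $- \frac{2341}{4774} \approx -0.49036$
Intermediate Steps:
$Y{\left(x \right)} = 0$
$C{\left(g,D \right)} = 154 D$
$J = 23410$ ($J = 0 + 23410 = 23410$)
$\frac{J}{C{\left(-284,-310 \right)}} = \frac{23410}{154 \left(-310\right)} = \frac{23410}{-47740} = 23410 \left(- \frac{1}{47740}\right) = - \frac{2341}{4774}$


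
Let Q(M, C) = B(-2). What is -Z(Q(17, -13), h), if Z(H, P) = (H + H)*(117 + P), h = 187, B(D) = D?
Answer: 1216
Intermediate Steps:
Q(M, C) = -2
Z(H, P) = 2*H*(117 + P) (Z(H, P) = (2*H)*(117 + P) = 2*H*(117 + P))
-Z(Q(17, -13), h) = -2*(-2)*(117 + 187) = -2*(-2)*304 = -1*(-1216) = 1216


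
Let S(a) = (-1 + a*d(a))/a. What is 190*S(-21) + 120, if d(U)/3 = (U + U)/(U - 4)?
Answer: 114098/105 ≈ 1086.6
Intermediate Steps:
d(U) = 6*U/(-4 + U) (d(U) = 3*((U + U)/(U - 4)) = 3*((2*U)/(-4 + U)) = 3*(2*U/(-4 + U)) = 6*U/(-4 + U))
S(a) = (-1 + 6*a**2/(-4 + a))/a (S(a) = (-1 + a*(6*a/(-4 + a)))/a = (-1 + 6*a**2/(-4 + a))/a)
190*S(-21) + 120 = 190*((4 - 1*(-21) + 6*(-21)**2)/((-21)*(-4 - 21))) + 120 = 190*(-1/21*(4 + 21 + 6*441)/(-25)) + 120 = 190*(-1/21*(-1/25)*(4 + 21 + 2646)) + 120 = 190*(-1/21*(-1/25)*2671) + 120 = 190*(2671/525) + 120 = 101498/105 + 120 = 114098/105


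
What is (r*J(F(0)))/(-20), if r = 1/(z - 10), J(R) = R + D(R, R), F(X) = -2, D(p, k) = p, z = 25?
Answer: 1/75 ≈ 0.013333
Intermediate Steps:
J(R) = 2*R (J(R) = R + R = 2*R)
r = 1/15 (r = 1/(25 - 10) = 1/15 ≈ 0.066667)
(r*J(F(0)))/(-20) = ((2*(-2))/15)/(-20) = ((1/15)*(-4))*(-1/20) = -4/15*(-1/20) = 1/75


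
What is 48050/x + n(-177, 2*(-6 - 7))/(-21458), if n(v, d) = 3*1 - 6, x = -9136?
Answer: -257757373/49010072 ≈ -5.2593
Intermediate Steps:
n(v, d) = -3 (n(v, d) = 3 - 6 = -3)
48050/x + n(-177, 2*(-6 - 7))/(-21458) = 48050/(-9136) - 3/(-21458) = 48050*(-1/9136) - 3*(-1/21458) = -24025/4568 + 3/21458 = -257757373/49010072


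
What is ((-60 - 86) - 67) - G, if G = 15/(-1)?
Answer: -198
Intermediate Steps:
G = -15 (G = 15*(-1) = -15)
((-60 - 86) - 67) - G = ((-60 - 86) - 67) - 1*(-15) = (-146 - 67) + 15 = -213 + 15 = -198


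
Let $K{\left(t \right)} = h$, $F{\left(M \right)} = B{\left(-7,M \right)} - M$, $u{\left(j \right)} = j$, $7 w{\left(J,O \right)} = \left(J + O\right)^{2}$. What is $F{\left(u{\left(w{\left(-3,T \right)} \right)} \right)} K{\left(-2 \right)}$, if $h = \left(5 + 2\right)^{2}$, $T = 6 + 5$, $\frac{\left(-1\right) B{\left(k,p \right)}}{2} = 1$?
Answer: $-546$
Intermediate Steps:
$B{\left(k,p \right)} = -2$ ($B{\left(k,p \right)} = \left(-2\right) 1 = -2$)
$T = 11$
$w{\left(J,O \right)} = \frac{\left(J + O\right)^{2}}{7}$
$F{\left(M \right)} = -2 - M$
$h = 49$ ($h = 7^{2} = 49$)
$K{\left(t \right)} = 49$
$F{\left(u{\left(w{\left(-3,T \right)} \right)} \right)} K{\left(-2 \right)} = \left(-2 - \frac{\left(-3 + 11\right)^{2}}{7}\right) 49 = \left(-2 - \frac{8^{2}}{7}\right) 49 = \left(-2 - \frac{1}{7} \cdot 64\right) 49 = \left(-2 - \frac{64}{7}\right) 49 = \left(- \frac{78}{7}\right) 49 = -546$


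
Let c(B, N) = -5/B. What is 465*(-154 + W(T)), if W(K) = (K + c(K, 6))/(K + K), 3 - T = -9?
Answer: -6853015/96 ≈ -71386.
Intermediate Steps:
T = 12 (T = 3 - 1*(-9) = 3 + 9 = 12)
W(K) = (K - 5/K)/(2*K) (W(K) = (K - 5/K)/(K + K) = (K - 5/K)/((2*K)) = (K - 5/K)*(1/(2*K)) = (K - 5/K)/(2*K))
465*(-154 + W(T)) = 465*(-154 + (½)*(-5 + 12²)/12²) = 465*(-154 + (½)*(1/144)*(-5 + 144)) = 465*(-154 + (½)*(1/144)*139) = 465*(-154 + 139/288) = 465*(-44213/288) = -6853015/96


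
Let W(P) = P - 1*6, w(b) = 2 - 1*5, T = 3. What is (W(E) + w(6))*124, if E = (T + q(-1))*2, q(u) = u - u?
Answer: -372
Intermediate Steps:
q(u) = 0
w(b) = -3 (w(b) = 2 - 5 = -3)
E = 6 (E = (3 + 0)*2 = 3*2 = 6)
W(P) = -6 + P (W(P) = P - 6 = -6 + P)
(W(E) + w(6))*124 = ((-6 + 6) - 3)*124 = (0 - 3)*124 = -3*124 = -372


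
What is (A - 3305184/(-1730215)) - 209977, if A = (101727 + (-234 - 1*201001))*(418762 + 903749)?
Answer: -227697391930576291/1730215 ≈ -1.3160e+11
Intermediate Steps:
A = -131600424588 (A = (101727 + (-234 - 201001))*1322511 = (101727 - 201235)*1322511 = -99508*1322511 = -131600424588)
(A - 3305184/(-1730215)) - 209977 = (-131600424588 - 3305184/(-1730215)) - 209977 = (-131600424588 - 3305184*(-1/1730215)) - 209977 = (-131600424588 + 3305184/1730215) - 209977 = -227697028625221236/1730215 - 209977 = -227697391930576291/1730215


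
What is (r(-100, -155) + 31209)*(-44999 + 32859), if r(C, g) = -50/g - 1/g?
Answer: -11745318888/31 ≈ -3.7888e+8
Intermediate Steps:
r(C, g) = -51/g
(r(-100, -155) + 31209)*(-44999 + 32859) = (-51/(-155) + 31209)*(-44999 + 32859) = (-51*(-1/155) + 31209)*(-12140) = (51/155 + 31209)*(-12140) = (4837446/155)*(-12140) = -11745318888/31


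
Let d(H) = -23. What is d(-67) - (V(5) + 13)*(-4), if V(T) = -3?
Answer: 17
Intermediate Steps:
d(-67) - (V(5) + 13)*(-4) = -23 - (-3 + 13)*(-4) = -23 - 10*(-4) = -23 - 1*(-40) = -23 + 40 = 17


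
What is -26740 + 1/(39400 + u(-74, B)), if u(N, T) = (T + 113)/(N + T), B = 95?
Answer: -22130237899/827608 ≈ -26740.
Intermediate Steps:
u(N, T) = (113 + T)/(N + T)
-26740 + 1/(39400 + u(-74, B)) = -26740 + 1/(39400 + (113 + 95)/(-74 + 95)) = -26740 + 1/(39400 + 208/21) = -26740 + 1/(827608/21) = -26740 + 21/827608 = -22130237899/827608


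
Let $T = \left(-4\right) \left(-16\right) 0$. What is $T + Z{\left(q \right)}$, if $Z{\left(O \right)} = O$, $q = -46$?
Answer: $-46$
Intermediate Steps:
$T = 0$ ($T = 64 \cdot 0 = 0$)
$T + Z{\left(q \right)} = 0 - 46 = -46$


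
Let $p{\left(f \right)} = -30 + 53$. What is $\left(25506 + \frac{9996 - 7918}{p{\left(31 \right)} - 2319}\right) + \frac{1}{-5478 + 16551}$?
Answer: $\frac{324215769125}{12711804} \approx 25505.0$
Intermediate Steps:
$p{\left(f \right)} = 23$
$\left(25506 + \frac{9996 - 7918}{p{\left(31 \right)} - 2319}\right) + \frac{1}{-5478 + 16551} = \left(25506 + \frac{9996 - 7918}{23 - 2319}\right) + \frac{1}{-5478 + 16551} = \left(25506 + \frac{2078}{-2296}\right) + \frac{1}{11073} = \left(25506 + 2078 \left(- \frac{1}{2296}\right)\right) + \frac{1}{11073} = \left(25506 - \frac{1039}{1148}\right) + \frac{1}{11073} = \frac{29279849}{1148} + \frac{1}{11073} = \frac{324215769125}{12711804}$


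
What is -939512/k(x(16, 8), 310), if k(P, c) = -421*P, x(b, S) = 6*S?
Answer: 117439/2526 ≈ 46.492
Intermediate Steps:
-939512/k(x(16, 8), 310) = -939512/((-2526*8)) = -939512/((-421*48)) = -939512/(-20208) = -939512*(-1/20208) = 117439/2526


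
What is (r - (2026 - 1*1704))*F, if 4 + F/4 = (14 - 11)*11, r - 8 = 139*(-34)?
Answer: -584640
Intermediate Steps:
r = -4718 (r = 8 + 139*(-34) = 8 - 4726 = -4718)
F = 116 (F = -16 + 4*((14 - 11)*11) = -16 + 4*(3*11) = -16 + 4*33 = -16 + 132 = 116)
(r - (2026 - 1*1704))*F = (-4718 - (2026 - 1*1704))*116 = (-4718 - (2026 - 1704))*116 = (-4718 - 1*322)*116 = (-4718 - 322)*116 = -5040*116 = -584640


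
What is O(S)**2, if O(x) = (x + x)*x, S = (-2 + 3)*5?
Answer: 2500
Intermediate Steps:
S = 5 (S = 1*5 = 5)
O(x) = 2*x**2 (O(x) = (2*x)*x = 2*x**2)
O(S)**2 = (2*5**2)**2 = (2*25)**2 = 50**2 = 2500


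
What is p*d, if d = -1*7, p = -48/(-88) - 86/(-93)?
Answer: -10528/1023 ≈ -10.291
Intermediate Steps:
p = 1504/1023 (p = -48*(-1/88) - 86*(-1/93) = 6/11 + 86/93 = 1504/1023 ≈ 1.4702)
d = -7
p*d = (1504/1023)*(-7) = -10528/1023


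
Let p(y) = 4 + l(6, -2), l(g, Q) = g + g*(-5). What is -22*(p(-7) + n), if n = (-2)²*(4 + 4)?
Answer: -264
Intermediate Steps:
l(g, Q) = -4*g (l(g, Q) = g - 5*g = -4*g)
p(y) = -20 (p(y) = 4 - 4*6 = 4 - 24 = -20)
n = 32 (n = 4*8 = 32)
-22*(p(-7) + n) = -22*(-20 + 32) = -22*12 = -264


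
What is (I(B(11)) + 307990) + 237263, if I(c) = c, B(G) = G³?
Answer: 546584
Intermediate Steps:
(I(B(11)) + 307990) + 237263 = (11³ + 307990) + 237263 = (1331 + 307990) + 237263 = 309321 + 237263 = 546584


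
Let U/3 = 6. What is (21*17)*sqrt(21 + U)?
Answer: 357*sqrt(39) ≈ 2229.5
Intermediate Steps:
U = 18 (U = 3*6 = 18)
(21*17)*sqrt(21 + U) = (21*17)*sqrt(21 + 18) = 357*sqrt(39)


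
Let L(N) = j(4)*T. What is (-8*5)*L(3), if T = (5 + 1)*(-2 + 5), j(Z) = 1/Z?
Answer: -180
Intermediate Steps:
T = 18 (T = 6*3 = 18)
L(N) = 9/2 (L(N) = 18/4 = (1/4)*18 = 9/2)
(-8*5)*L(3) = -8*5*(9/2) = -40*9/2 = -180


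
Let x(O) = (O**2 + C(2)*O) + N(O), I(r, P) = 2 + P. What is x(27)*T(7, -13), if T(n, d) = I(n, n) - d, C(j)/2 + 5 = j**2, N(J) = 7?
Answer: 15004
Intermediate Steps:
C(j) = -10 + 2*j**2
T(n, d) = 2 + n - d (T(n, d) = (2 + n) - d = 2 + n - d)
x(O) = 7 + O**2 - 2*O (x(O) = (O**2 + (-10 + 2*2**2)*O) + 7 = (O**2 + (-10 + 2*4)*O) + 7 = (O**2 + (-10 + 8)*O) + 7 = (O**2 - 2*O) + 7 = 7 + O**2 - 2*O)
x(27)*T(7, -13) = (7 + 27**2 - 2*27)*(2 + 7 - 1*(-13)) = (7 + 729 - 54)*(2 + 7 + 13) = 682*22 = 15004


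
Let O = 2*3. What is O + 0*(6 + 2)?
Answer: 6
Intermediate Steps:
O = 6
O + 0*(6 + 2) = 6 + 0*(6 + 2) = 6 + 0*8 = 6 + 0 = 6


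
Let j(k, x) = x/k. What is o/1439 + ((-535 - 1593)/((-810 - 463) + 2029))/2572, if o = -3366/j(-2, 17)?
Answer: 6847615/24982479 ≈ 0.27410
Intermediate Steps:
o = 396 (o = -3366/(17/(-2)) = -3366/(17*(-½)) = -3366/(-17/2) = -3366*(-2/17) = 396)
o/1439 + ((-535 - 1593)/((-810 - 463) + 2029))/2572 = 396/1439 + ((-535 - 1593)/((-810 - 463) + 2029))/2572 = 396*(1/1439) - 2128/(-1273 + 2029)*(1/2572) = 396/1439 - 2128/756*(1/2572) = 396/1439 - 2128*1/756*(1/2572) = 396/1439 - 76/27*1/2572 = 396/1439 - 19/17361 = 6847615/24982479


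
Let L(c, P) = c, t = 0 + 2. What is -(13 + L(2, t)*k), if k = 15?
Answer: -43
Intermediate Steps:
t = 2
-(13 + L(2, t)*k) = -(13 + 2*15) = -(13 + 30) = -1*43 = -43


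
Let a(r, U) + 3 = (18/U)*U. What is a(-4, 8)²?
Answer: 225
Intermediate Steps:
a(r, U) = 15 (a(r, U) = -3 + (18/U)*U = -3 + 18 = 15)
a(-4, 8)² = 15² = 225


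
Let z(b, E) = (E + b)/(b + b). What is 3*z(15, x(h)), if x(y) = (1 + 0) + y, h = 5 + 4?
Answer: 5/2 ≈ 2.5000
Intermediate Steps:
h = 9
x(y) = 1 + y
z(b, E) = (E + b)/(2*b) (z(b, E) = (E + b)/((2*b)) = (E + b)*(1/(2*b)) = (E + b)/(2*b))
3*z(15, x(h)) = 3*((½)*((1 + 9) + 15)/15) = 3*((½)*(1/15)*(10 + 15)) = 3*((½)*(1/15)*25) = 3*(⅚) = 5/2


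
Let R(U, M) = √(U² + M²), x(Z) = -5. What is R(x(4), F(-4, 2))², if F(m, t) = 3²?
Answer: 106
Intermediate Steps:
F(m, t) = 9
R(U, M) = √(M² + U²)
R(x(4), F(-4, 2))² = (√(9² + (-5)²))² = (√(81 + 25))² = (√106)² = 106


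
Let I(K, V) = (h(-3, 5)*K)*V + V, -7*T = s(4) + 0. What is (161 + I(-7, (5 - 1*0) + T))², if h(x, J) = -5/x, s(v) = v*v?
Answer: 7689529/441 ≈ 17437.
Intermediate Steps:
s(v) = v²
T = -16/7 (T = -(4² + 0)/7 = -(16 + 0)/7 = -⅐*16 = -16/7 ≈ -2.2857)
I(K, V) = V + 5*K*V/3 (I(K, V) = ((-5/(-3))*K)*V + V = ((-5*(-⅓))*K)*V + V = (5*K/3)*V + V = 5*K*V/3 + V = V + 5*K*V/3)
(161 + I(-7, (5 - 1*0) + T))² = (161 + ((5 - 1*0) - 16/7)*(3 + 5*(-7))/3)² = (161 + ((5 + 0) - 16/7)*(3 - 35)/3)² = (161 + (⅓)*(5 - 16/7)*(-32))² = (161 + (⅓)*(19/7)*(-32))² = (161 - 608/21)² = (2773/21)² = 7689529/441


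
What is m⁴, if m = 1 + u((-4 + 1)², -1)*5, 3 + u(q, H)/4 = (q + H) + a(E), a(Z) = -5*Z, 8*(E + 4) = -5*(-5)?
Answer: 20200652641/16 ≈ 1.2625e+9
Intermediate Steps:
E = -7/8 (E = -4 + (-5*(-5))/8 = -4 + (⅛)*25 = -4 + 25/8 = -7/8 ≈ -0.87500)
u(q, H) = 11/2 + 4*H + 4*q (u(q, H) = -12 + 4*((q + H) - 5*(-7/8)) = -12 + 4*((H + q) + 35/8) = -12 + 4*(35/8 + H + q) = -12 + (35/2 + 4*H + 4*q) = 11/2 + 4*H + 4*q)
m = 377/2 (m = 1 + (11/2 + 4*(-1) + 4*(-4 + 1)²)*5 = 1 + (11/2 - 4 + 4*(-3)²)*5 = 1 + (11/2 - 4 + 4*9)*5 = 1 + (11/2 - 4 + 36)*5 = 1 + (75/2)*5 = 1 + 375/2 = 377/2 ≈ 188.50)
m⁴ = (377/2)⁴ = 20200652641/16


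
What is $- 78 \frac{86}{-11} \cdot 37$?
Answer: $\frac{248196}{11} \approx 22563.0$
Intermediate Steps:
$- 78 \frac{86}{-11} \cdot 37 = - 78 \cdot 86 \left(- \frac{1}{11}\right) 37 = \left(-78\right) \left(- \frac{86}{11}\right) 37 = \frac{6708}{11} \cdot 37 = \frac{248196}{11}$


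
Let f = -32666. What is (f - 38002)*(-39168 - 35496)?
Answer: 5276355552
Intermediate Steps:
(f - 38002)*(-39168 - 35496) = (-32666 - 38002)*(-39168 - 35496) = -70668*(-74664) = 5276355552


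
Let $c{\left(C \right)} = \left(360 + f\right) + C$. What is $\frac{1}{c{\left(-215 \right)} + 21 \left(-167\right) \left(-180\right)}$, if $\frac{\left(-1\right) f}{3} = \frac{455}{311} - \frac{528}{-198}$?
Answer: $\frac{311}{196363102} \approx 1.5838 \cdot 10^{-6}$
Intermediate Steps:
$f = - \frac{3853}{311}$ ($f = - 3 \left(\frac{455}{311} - \frac{528}{-198}\right) = - 3 \left(455 \cdot \frac{1}{311} - - \frac{8}{3}\right) = - 3 \left(\frac{455}{311} + \frac{8}{3}\right) = \left(-3\right) \frac{3853}{933} = - \frac{3853}{311} \approx -12.389$)
$c{\left(C \right)} = \frac{108107}{311} + C$ ($c{\left(C \right)} = \left(360 - \frac{3853}{311}\right) + C = \frac{108107}{311} + C$)
$\frac{1}{c{\left(-215 \right)} + 21 \left(-167\right) \left(-180\right)} = \frac{1}{\left(\frac{108107}{311} - 215\right) + 21 \left(-167\right) \left(-180\right)} = \frac{1}{\frac{41242}{311} - -631260} = \frac{1}{\frac{41242}{311} + 631260} = \frac{1}{\frac{196363102}{311}} = \frac{311}{196363102}$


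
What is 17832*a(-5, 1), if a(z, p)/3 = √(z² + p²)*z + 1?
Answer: 53496 - 267480*√26 ≈ -1.3104e+6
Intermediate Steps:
a(z, p) = 3 + 3*z*√(p² + z²) (a(z, p) = 3*(√(z² + p²)*z + 1) = 3*(√(p² + z²)*z + 1) = 3*(z*√(p² + z²) + 1) = 3*(1 + z*√(p² + z²)) = 3 + 3*z*√(p² + z²))
17832*a(-5, 1) = 17832*(3 + 3*(-5)*√(1² + (-5)²)) = 17832*(3 + 3*(-5)*√(1 + 25)) = 17832*(3 + 3*(-5)*√26) = 17832*(3 - 15*√26) = 53496 - 267480*√26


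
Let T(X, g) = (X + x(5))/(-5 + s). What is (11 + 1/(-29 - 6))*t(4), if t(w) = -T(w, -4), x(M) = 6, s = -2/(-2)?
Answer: 192/7 ≈ 27.429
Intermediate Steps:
s = 1 (s = -2*(-½) = 1)
T(X, g) = -3/2 - X/4 (T(X, g) = (X + 6)/(-5 + 1) = (6 + X)/(-4) = (6 + X)*(-¼) = -3/2 - X/4)
t(w) = 3/2 + w/4 (t(w) = -(-3/2 - w/4) = 3/2 + w/4)
(11 + 1/(-29 - 6))*t(4) = (11 + 1/(-29 - 6))*(3/2 + (¼)*4) = (11 + 1/(-35))*(3/2 + 1) = (11 - 1/35)*(5/2) = (384/35)*(5/2) = 192/7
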